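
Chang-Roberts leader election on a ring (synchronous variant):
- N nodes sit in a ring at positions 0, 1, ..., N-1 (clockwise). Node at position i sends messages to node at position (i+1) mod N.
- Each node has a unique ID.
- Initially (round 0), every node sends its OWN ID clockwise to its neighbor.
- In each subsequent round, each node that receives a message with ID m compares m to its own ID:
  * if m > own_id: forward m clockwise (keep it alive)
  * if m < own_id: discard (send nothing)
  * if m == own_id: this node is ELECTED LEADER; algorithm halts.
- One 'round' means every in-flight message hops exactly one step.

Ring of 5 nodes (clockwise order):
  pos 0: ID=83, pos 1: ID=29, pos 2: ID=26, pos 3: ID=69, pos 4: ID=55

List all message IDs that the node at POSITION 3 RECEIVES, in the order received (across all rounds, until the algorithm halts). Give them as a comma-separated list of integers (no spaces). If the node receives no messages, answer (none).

Round 1: pos1(id29) recv 83: fwd; pos2(id26) recv 29: fwd; pos3(id69) recv 26: drop; pos4(id55) recv 69: fwd; pos0(id83) recv 55: drop
Round 2: pos2(id26) recv 83: fwd; pos3(id69) recv 29: drop; pos0(id83) recv 69: drop
Round 3: pos3(id69) recv 83: fwd
Round 4: pos4(id55) recv 83: fwd
Round 5: pos0(id83) recv 83: ELECTED

Answer: 26,29,83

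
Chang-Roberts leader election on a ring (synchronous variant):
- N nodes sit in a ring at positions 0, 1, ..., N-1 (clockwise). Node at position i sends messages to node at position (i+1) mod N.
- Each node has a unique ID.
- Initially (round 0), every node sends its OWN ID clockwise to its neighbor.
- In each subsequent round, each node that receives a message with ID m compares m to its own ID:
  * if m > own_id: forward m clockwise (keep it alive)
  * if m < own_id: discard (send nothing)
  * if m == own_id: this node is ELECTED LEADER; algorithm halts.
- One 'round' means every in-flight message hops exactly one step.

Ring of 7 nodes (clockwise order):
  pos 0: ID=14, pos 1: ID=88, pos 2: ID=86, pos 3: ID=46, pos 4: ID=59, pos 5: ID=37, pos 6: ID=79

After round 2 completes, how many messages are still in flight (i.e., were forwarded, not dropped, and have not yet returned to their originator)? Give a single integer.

Round 1: pos1(id88) recv 14: drop; pos2(id86) recv 88: fwd; pos3(id46) recv 86: fwd; pos4(id59) recv 46: drop; pos5(id37) recv 59: fwd; pos6(id79) recv 37: drop; pos0(id14) recv 79: fwd
Round 2: pos3(id46) recv 88: fwd; pos4(id59) recv 86: fwd; pos6(id79) recv 59: drop; pos1(id88) recv 79: drop
After round 2: 2 messages still in flight

Answer: 2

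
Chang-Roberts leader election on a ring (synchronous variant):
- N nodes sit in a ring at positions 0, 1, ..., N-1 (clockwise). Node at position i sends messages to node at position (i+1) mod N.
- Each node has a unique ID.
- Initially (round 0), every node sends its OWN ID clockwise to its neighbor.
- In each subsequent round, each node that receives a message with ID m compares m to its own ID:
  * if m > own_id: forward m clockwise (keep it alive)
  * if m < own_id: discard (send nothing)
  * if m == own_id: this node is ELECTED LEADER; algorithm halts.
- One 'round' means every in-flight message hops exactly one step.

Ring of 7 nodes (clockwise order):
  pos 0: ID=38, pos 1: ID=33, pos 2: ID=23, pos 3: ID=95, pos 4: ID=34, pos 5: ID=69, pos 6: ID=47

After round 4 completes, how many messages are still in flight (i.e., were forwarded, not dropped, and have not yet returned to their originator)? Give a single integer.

Answer: 2

Derivation:
Round 1: pos1(id33) recv 38: fwd; pos2(id23) recv 33: fwd; pos3(id95) recv 23: drop; pos4(id34) recv 95: fwd; pos5(id69) recv 34: drop; pos6(id47) recv 69: fwd; pos0(id38) recv 47: fwd
Round 2: pos2(id23) recv 38: fwd; pos3(id95) recv 33: drop; pos5(id69) recv 95: fwd; pos0(id38) recv 69: fwd; pos1(id33) recv 47: fwd
Round 3: pos3(id95) recv 38: drop; pos6(id47) recv 95: fwd; pos1(id33) recv 69: fwd; pos2(id23) recv 47: fwd
Round 4: pos0(id38) recv 95: fwd; pos2(id23) recv 69: fwd; pos3(id95) recv 47: drop
After round 4: 2 messages still in flight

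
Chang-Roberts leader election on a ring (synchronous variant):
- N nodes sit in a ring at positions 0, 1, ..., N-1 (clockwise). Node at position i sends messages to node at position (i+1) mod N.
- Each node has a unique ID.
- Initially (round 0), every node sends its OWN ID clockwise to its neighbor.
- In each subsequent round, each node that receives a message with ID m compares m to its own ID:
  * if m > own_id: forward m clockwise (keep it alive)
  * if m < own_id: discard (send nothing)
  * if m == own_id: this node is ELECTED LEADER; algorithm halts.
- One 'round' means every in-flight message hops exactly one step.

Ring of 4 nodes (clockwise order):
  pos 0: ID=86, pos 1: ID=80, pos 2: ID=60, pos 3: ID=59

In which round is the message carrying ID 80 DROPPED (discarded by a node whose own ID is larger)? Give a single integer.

Answer: 3

Derivation:
Round 1: pos1(id80) recv 86: fwd; pos2(id60) recv 80: fwd; pos3(id59) recv 60: fwd; pos0(id86) recv 59: drop
Round 2: pos2(id60) recv 86: fwd; pos3(id59) recv 80: fwd; pos0(id86) recv 60: drop
Round 3: pos3(id59) recv 86: fwd; pos0(id86) recv 80: drop
Round 4: pos0(id86) recv 86: ELECTED
Message ID 80 originates at pos 1; dropped at pos 0 in round 3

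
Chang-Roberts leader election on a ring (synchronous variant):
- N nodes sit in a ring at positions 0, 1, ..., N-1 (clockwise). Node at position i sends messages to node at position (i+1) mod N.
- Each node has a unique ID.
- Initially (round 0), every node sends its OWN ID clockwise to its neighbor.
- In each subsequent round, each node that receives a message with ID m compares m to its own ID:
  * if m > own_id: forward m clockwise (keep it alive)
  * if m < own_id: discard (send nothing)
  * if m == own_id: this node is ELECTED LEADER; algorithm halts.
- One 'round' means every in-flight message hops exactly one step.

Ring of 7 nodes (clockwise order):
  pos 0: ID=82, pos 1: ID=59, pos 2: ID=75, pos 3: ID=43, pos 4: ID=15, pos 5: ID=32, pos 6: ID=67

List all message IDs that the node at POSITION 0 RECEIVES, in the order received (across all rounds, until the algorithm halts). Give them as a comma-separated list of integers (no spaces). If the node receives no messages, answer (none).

Round 1: pos1(id59) recv 82: fwd; pos2(id75) recv 59: drop; pos3(id43) recv 75: fwd; pos4(id15) recv 43: fwd; pos5(id32) recv 15: drop; pos6(id67) recv 32: drop; pos0(id82) recv 67: drop
Round 2: pos2(id75) recv 82: fwd; pos4(id15) recv 75: fwd; pos5(id32) recv 43: fwd
Round 3: pos3(id43) recv 82: fwd; pos5(id32) recv 75: fwd; pos6(id67) recv 43: drop
Round 4: pos4(id15) recv 82: fwd; pos6(id67) recv 75: fwd
Round 5: pos5(id32) recv 82: fwd; pos0(id82) recv 75: drop
Round 6: pos6(id67) recv 82: fwd
Round 7: pos0(id82) recv 82: ELECTED

Answer: 67,75,82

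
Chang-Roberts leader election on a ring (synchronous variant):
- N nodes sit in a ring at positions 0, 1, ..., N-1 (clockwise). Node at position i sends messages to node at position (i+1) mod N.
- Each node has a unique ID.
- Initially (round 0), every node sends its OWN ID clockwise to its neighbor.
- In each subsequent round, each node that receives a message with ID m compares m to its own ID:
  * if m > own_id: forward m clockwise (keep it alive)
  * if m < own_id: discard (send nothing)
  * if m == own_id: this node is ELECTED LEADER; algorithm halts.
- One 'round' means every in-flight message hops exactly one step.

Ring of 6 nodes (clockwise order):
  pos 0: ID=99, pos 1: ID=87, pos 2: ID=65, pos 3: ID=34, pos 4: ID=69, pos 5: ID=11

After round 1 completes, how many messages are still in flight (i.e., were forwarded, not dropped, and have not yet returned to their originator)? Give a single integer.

Answer: 4

Derivation:
Round 1: pos1(id87) recv 99: fwd; pos2(id65) recv 87: fwd; pos3(id34) recv 65: fwd; pos4(id69) recv 34: drop; pos5(id11) recv 69: fwd; pos0(id99) recv 11: drop
After round 1: 4 messages still in flight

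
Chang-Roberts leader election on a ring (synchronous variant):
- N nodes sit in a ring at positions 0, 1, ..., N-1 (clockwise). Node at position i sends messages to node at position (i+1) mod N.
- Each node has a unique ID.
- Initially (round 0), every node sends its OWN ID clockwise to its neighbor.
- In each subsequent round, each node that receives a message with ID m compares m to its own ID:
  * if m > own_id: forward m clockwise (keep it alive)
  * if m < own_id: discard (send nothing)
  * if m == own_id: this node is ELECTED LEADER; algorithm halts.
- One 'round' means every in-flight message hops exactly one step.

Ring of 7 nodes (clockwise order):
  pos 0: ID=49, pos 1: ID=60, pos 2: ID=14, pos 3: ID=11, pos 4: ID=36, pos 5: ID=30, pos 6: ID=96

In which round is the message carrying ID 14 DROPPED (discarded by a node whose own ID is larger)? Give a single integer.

Round 1: pos1(id60) recv 49: drop; pos2(id14) recv 60: fwd; pos3(id11) recv 14: fwd; pos4(id36) recv 11: drop; pos5(id30) recv 36: fwd; pos6(id96) recv 30: drop; pos0(id49) recv 96: fwd
Round 2: pos3(id11) recv 60: fwd; pos4(id36) recv 14: drop; pos6(id96) recv 36: drop; pos1(id60) recv 96: fwd
Round 3: pos4(id36) recv 60: fwd; pos2(id14) recv 96: fwd
Round 4: pos5(id30) recv 60: fwd; pos3(id11) recv 96: fwd
Round 5: pos6(id96) recv 60: drop; pos4(id36) recv 96: fwd
Round 6: pos5(id30) recv 96: fwd
Round 7: pos6(id96) recv 96: ELECTED
Message ID 14 originates at pos 2; dropped at pos 4 in round 2

Answer: 2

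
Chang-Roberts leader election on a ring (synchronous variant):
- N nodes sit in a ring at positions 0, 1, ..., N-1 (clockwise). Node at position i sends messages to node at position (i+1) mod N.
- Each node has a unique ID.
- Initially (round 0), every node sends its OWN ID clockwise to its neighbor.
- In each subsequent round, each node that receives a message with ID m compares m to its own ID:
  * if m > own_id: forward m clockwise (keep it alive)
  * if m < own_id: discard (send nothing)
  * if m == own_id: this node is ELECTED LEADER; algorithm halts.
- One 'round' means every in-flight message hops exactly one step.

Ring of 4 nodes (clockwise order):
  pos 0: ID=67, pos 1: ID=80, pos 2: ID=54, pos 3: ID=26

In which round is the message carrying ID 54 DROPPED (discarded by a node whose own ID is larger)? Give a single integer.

Answer: 2

Derivation:
Round 1: pos1(id80) recv 67: drop; pos2(id54) recv 80: fwd; pos3(id26) recv 54: fwd; pos0(id67) recv 26: drop
Round 2: pos3(id26) recv 80: fwd; pos0(id67) recv 54: drop
Round 3: pos0(id67) recv 80: fwd
Round 4: pos1(id80) recv 80: ELECTED
Message ID 54 originates at pos 2; dropped at pos 0 in round 2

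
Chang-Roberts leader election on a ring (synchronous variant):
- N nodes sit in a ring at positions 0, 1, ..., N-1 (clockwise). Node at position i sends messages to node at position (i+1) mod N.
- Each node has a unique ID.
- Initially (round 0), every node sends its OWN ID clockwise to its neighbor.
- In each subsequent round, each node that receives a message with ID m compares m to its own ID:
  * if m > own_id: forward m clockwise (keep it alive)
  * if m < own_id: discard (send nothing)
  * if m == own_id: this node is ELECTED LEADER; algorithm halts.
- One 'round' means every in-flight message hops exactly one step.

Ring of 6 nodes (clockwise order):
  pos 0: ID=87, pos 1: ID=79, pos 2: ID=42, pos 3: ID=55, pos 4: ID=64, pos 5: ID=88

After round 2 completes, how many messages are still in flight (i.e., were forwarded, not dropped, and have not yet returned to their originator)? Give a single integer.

Round 1: pos1(id79) recv 87: fwd; pos2(id42) recv 79: fwd; pos3(id55) recv 42: drop; pos4(id64) recv 55: drop; pos5(id88) recv 64: drop; pos0(id87) recv 88: fwd
Round 2: pos2(id42) recv 87: fwd; pos3(id55) recv 79: fwd; pos1(id79) recv 88: fwd
After round 2: 3 messages still in flight

Answer: 3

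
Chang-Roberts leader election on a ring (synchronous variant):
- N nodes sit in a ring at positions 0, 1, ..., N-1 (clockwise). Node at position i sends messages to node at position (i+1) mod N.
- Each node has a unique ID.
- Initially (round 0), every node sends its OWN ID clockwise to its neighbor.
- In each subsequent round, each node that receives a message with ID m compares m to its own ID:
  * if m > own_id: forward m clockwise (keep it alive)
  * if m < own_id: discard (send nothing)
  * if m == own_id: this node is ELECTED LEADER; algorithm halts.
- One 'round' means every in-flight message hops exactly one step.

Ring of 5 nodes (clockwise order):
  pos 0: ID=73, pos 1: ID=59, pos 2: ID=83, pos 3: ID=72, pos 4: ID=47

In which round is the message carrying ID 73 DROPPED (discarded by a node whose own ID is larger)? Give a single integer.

Answer: 2

Derivation:
Round 1: pos1(id59) recv 73: fwd; pos2(id83) recv 59: drop; pos3(id72) recv 83: fwd; pos4(id47) recv 72: fwd; pos0(id73) recv 47: drop
Round 2: pos2(id83) recv 73: drop; pos4(id47) recv 83: fwd; pos0(id73) recv 72: drop
Round 3: pos0(id73) recv 83: fwd
Round 4: pos1(id59) recv 83: fwd
Round 5: pos2(id83) recv 83: ELECTED
Message ID 73 originates at pos 0; dropped at pos 2 in round 2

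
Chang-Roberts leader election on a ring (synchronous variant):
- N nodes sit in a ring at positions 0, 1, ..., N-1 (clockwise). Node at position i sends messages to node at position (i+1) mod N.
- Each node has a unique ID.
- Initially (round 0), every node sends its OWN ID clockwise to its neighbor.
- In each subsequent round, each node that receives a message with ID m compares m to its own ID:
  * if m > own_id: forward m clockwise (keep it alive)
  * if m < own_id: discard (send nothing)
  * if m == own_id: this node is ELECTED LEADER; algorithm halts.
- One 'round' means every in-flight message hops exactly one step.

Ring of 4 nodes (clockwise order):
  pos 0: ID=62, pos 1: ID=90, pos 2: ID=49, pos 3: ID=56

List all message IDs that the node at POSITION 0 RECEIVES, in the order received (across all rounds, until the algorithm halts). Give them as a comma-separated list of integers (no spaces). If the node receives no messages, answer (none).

Round 1: pos1(id90) recv 62: drop; pos2(id49) recv 90: fwd; pos3(id56) recv 49: drop; pos0(id62) recv 56: drop
Round 2: pos3(id56) recv 90: fwd
Round 3: pos0(id62) recv 90: fwd
Round 4: pos1(id90) recv 90: ELECTED

Answer: 56,90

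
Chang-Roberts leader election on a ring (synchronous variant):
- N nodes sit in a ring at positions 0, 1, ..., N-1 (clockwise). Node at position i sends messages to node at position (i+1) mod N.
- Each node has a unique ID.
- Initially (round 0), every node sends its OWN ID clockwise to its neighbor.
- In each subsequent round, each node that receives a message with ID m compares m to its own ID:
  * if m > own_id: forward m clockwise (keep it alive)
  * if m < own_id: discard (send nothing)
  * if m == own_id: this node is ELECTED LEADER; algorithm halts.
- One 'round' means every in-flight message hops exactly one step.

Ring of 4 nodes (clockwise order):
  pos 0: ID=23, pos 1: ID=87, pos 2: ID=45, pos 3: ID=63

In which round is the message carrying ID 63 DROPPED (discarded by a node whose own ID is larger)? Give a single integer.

Round 1: pos1(id87) recv 23: drop; pos2(id45) recv 87: fwd; pos3(id63) recv 45: drop; pos0(id23) recv 63: fwd
Round 2: pos3(id63) recv 87: fwd; pos1(id87) recv 63: drop
Round 3: pos0(id23) recv 87: fwd
Round 4: pos1(id87) recv 87: ELECTED
Message ID 63 originates at pos 3; dropped at pos 1 in round 2

Answer: 2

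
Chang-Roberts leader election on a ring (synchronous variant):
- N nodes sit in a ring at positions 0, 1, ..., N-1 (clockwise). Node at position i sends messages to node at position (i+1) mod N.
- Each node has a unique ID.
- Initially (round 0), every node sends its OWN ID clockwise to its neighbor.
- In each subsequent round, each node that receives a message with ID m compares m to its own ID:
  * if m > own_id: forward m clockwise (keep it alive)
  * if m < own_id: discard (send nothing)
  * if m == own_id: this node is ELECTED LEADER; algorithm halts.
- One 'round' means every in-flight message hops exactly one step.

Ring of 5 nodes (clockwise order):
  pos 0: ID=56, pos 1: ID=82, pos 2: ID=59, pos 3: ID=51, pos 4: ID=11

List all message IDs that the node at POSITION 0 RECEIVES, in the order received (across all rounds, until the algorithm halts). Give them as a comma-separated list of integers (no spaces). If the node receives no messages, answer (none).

Round 1: pos1(id82) recv 56: drop; pos2(id59) recv 82: fwd; pos3(id51) recv 59: fwd; pos4(id11) recv 51: fwd; pos0(id56) recv 11: drop
Round 2: pos3(id51) recv 82: fwd; pos4(id11) recv 59: fwd; pos0(id56) recv 51: drop
Round 3: pos4(id11) recv 82: fwd; pos0(id56) recv 59: fwd
Round 4: pos0(id56) recv 82: fwd; pos1(id82) recv 59: drop
Round 5: pos1(id82) recv 82: ELECTED

Answer: 11,51,59,82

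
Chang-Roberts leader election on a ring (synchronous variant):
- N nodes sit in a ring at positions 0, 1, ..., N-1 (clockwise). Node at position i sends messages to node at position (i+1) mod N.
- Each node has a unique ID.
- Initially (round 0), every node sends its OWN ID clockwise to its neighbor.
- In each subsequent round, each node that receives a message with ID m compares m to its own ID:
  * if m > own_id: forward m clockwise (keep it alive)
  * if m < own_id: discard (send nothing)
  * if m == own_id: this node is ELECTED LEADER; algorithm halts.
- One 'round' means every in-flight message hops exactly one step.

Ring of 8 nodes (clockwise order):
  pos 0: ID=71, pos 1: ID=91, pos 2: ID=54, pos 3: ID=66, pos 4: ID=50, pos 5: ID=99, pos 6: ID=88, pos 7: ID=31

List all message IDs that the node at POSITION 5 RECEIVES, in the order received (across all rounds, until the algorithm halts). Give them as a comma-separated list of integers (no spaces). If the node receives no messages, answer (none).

Round 1: pos1(id91) recv 71: drop; pos2(id54) recv 91: fwd; pos3(id66) recv 54: drop; pos4(id50) recv 66: fwd; pos5(id99) recv 50: drop; pos6(id88) recv 99: fwd; pos7(id31) recv 88: fwd; pos0(id71) recv 31: drop
Round 2: pos3(id66) recv 91: fwd; pos5(id99) recv 66: drop; pos7(id31) recv 99: fwd; pos0(id71) recv 88: fwd
Round 3: pos4(id50) recv 91: fwd; pos0(id71) recv 99: fwd; pos1(id91) recv 88: drop
Round 4: pos5(id99) recv 91: drop; pos1(id91) recv 99: fwd
Round 5: pos2(id54) recv 99: fwd
Round 6: pos3(id66) recv 99: fwd
Round 7: pos4(id50) recv 99: fwd
Round 8: pos5(id99) recv 99: ELECTED

Answer: 50,66,91,99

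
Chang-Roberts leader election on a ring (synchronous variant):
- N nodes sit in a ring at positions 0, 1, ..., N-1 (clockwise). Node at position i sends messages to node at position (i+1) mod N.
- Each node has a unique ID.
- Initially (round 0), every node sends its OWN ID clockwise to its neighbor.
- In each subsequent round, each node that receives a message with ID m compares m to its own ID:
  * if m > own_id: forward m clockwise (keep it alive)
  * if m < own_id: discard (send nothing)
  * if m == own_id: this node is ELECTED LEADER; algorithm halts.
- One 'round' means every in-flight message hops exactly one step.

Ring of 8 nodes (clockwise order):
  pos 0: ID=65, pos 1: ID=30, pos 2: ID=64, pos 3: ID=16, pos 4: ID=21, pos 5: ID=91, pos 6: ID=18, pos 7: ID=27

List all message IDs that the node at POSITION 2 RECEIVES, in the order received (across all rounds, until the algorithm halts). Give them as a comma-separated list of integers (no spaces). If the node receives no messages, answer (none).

Answer: 30,65,91

Derivation:
Round 1: pos1(id30) recv 65: fwd; pos2(id64) recv 30: drop; pos3(id16) recv 64: fwd; pos4(id21) recv 16: drop; pos5(id91) recv 21: drop; pos6(id18) recv 91: fwd; pos7(id27) recv 18: drop; pos0(id65) recv 27: drop
Round 2: pos2(id64) recv 65: fwd; pos4(id21) recv 64: fwd; pos7(id27) recv 91: fwd
Round 3: pos3(id16) recv 65: fwd; pos5(id91) recv 64: drop; pos0(id65) recv 91: fwd
Round 4: pos4(id21) recv 65: fwd; pos1(id30) recv 91: fwd
Round 5: pos5(id91) recv 65: drop; pos2(id64) recv 91: fwd
Round 6: pos3(id16) recv 91: fwd
Round 7: pos4(id21) recv 91: fwd
Round 8: pos5(id91) recv 91: ELECTED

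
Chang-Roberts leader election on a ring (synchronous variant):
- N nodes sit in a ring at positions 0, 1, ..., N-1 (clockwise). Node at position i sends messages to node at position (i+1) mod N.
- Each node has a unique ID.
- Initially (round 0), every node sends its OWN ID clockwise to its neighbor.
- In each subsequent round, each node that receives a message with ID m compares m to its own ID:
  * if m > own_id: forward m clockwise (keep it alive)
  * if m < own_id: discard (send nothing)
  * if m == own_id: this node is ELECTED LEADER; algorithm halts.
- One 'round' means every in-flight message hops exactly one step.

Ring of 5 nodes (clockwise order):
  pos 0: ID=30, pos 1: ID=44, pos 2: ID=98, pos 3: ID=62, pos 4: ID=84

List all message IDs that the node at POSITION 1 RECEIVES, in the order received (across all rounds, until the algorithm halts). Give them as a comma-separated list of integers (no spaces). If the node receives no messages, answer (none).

Round 1: pos1(id44) recv 30: drop; pos2(id98) recv 44: drop; pos3(id62) recv 98: fwd; pos4(id84) recv 62: drop; pos0(id30) recv 84: fwd
Round 2: pos4(id84) recv 98: fwd; pos1(id44) recv 84: fwd
Round 3: pos0(id30) recv 98: fwd; pos2(id98) recv 84: drop
Round 4: pos1(id44) recv 98: fwd
Round 5: pos2(id98) recv 98: ELECTED

Answer: 30,84,98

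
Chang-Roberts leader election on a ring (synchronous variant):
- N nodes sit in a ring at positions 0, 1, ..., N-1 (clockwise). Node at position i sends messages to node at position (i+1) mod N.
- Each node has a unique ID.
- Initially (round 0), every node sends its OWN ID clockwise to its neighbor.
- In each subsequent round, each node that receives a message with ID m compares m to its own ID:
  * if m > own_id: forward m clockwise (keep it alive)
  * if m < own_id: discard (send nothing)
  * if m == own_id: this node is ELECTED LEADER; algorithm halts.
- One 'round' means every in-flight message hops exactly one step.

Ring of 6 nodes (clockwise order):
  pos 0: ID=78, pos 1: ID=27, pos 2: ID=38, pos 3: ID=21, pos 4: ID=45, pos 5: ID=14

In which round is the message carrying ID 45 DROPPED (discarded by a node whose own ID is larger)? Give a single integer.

Round 1: pos1(id27) recv 78: fwd; pos2(id38) recv 27: drop; pos3(id21) recv 38: fwd; pos4(id45) recv 21: drop; pos5(id14) recv 45: fwd; pos0(id78) recv 14: drop
Round 2: pos2(id38) recv 78: fwd; pos4(id45) recv 38: drop; pos0(id78) recv 45: drop
Round 3: pos3(id21) recv 78: fwd
Round 4: pos4(id45) recv 78: fwd
Round 5: pos5(id14) recv 78: fwd
Round 6: pos0(id78) recv 78: ELECTED
Message ID 45 originates at pos 4; dropped at pos 0 in round 2

Answer: 2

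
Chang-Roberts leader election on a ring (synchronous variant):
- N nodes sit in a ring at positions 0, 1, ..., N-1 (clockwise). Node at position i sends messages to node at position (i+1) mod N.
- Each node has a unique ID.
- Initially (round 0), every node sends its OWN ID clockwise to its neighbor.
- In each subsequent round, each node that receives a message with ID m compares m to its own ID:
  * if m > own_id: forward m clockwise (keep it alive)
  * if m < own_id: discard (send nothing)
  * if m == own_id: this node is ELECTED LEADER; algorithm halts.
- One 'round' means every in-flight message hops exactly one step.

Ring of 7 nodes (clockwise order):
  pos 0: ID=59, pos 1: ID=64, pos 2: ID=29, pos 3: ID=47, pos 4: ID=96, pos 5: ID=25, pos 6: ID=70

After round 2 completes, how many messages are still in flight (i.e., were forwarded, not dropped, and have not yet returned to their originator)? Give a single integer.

Answer: 3

Derivation:
Round 1: pos1(id64) recv 59: drop; pos2(id29) recv 64: fwd; pos3(id47) recv 29: drop; pos4(id96) recv 47: drop; pos5(id25) recv 96: fwd; pos6(id70) recv 25: drop; pos0(id59) recv 70: fwd
Round 2: pos3(id47) recv 64: fwd; pos6(id70) recv 96: fwd; pos1(id64) recv 70: fwd
After round 2: 3 messages still in flight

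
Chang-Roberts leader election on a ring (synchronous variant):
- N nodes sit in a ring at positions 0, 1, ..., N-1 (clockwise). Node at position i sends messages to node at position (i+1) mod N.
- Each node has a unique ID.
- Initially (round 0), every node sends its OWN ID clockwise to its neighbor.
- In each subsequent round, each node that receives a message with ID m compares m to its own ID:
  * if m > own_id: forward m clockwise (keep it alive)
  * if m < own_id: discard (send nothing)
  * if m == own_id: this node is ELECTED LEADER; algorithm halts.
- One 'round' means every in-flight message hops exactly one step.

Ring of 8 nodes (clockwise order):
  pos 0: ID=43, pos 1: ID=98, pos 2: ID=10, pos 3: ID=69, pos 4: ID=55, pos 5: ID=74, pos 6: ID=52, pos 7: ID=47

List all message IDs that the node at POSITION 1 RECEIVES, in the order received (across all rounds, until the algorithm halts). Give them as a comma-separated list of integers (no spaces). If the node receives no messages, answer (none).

Round 1: pos1(id98) recv 43: drop; pos2(id10) recv 98: fwd; pos3(id69) recv 10: drop; pos4(id55) recv 69: fwd; pos5(id74) recv 55: drop; pos6(id52) recv 74: fwd; pos7(id47) recv 52: fwd; pos0(id43) recv 47: fwd
Round 2: pos3(id69) recv 98: fwd; pos5(id74) recv 69: drop; pos7(id47) recv 74: fwd; pos0(id43) recv 52: fwd; pos1(id98) recv 47: drop
Round 3: pos4(id55) recv 98: fwd; pos0(id43) recv 74: fwd; pos1(id98) recv 52: drop
Round 4: pos5(id74) recv 98: fwd; pos1(id98) recv 74: drop
Round 5: pos6(id52) recv 98: fwd
Round 6: pos7(id47) recv 98: fwd
Round 7: pos0(id43) recv 98: fwd
Round 8: pos1(id98) recv 98: ELECTED

Answer: 43,47,52,74,98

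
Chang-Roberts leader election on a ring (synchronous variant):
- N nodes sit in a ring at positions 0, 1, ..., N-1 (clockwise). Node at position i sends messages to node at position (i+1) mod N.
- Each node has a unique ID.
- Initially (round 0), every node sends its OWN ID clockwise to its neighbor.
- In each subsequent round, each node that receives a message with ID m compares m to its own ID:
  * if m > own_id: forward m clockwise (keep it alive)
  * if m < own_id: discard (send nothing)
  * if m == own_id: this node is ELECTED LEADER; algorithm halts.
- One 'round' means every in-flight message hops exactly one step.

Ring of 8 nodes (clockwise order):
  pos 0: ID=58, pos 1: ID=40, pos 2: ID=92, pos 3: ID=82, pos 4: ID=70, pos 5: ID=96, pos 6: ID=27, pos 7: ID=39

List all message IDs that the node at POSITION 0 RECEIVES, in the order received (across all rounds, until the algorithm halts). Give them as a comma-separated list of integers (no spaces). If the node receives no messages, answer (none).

Round 1: pos1(id40) recv 58: fwd; pos2(id92) recv 40: drop; pos3(id82) recv 92: fwd; pos4(id70) recv 82: fwd; pos5(id96) recv 70: drop; pos6(id27) recv 96: fwd; pos7(id39) recv 27: drop; pos0(id58) recv 39: drop
Round 2: pos2(id92) recv 58: drop; pos4(id70) recv 92: fwd; pos5(id96) recv 82: drop; pos7(id39) recv 96: fwd
Round 3: pos5(id96) recv 92: drop; pos0(id58) recv 96: fwd
Round 4: pos1(id40) recv 96: fwd
Round 5: pos2(id92) recv 96: fwd
Round 6: pos3(id82) recv 96: fwd
Round 7: pos4(id70) recv 96: fwd
Round 8: pos5(id96) recv 96: ELECTED

Answer: 39,96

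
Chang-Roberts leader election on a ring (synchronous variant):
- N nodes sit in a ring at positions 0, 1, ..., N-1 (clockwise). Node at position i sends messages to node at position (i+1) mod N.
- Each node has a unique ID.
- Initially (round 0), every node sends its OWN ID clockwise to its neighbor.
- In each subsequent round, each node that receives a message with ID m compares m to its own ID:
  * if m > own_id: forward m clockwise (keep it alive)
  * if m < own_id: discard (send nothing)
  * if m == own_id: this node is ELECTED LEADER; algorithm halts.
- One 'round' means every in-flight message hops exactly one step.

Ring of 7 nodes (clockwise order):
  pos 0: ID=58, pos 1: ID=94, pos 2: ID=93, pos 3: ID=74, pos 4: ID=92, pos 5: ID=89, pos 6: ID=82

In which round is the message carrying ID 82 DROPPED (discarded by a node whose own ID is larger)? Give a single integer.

Round 1: pos1(id94) recv 58: drop; pos2(id93) recv 94: fwd; pos3(id74) recv 93: fwd; pos4(id92) recv 74: drop; pos5(id89) recv 92: fwd; pos6(id82) recv 89: fwd; pos0(id58) recv 82: fwd
Round 2: pos3(id74) recv 94: fwd; pos4(id92) recv 93: fwd; pos6(id82) recv 92: fwd; pos0(id58) recv 89: fwd; pos1(id94) recv 82: drop
Round 3: pos4(id92) recv 94: fwd; pos5(id89) recv 93: fwd; pos0(id58) recv 92: fwd; pos1(id94) recv 89: drop
Round 4: pos5(id89) recv 94: fwd; pos6(id82) recv 93: fwd; pos1(id94) recv 92: drop
Round 5: pos6(id82) recv 94: fwd; pos0(id58) recv 93: fwd
Round 6: pos0(id58) recv 94: fwd; pos1(id94) recv 93: drop
Round 7: pos1(id94) recv 94: ELECTED
Message ID 82 originates at pos 6; dropped at pos 1 in round 2

Answer: 2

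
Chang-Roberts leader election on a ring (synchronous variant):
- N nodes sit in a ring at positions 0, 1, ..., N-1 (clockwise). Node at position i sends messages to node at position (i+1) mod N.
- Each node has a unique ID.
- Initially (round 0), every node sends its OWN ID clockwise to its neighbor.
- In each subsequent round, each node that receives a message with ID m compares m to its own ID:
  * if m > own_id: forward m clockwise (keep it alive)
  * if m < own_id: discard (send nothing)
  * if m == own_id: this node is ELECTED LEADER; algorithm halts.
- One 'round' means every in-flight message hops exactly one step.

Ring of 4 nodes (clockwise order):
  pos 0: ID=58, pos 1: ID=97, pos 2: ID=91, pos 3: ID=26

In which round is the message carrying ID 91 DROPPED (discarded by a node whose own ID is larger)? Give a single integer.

Round 1: pos1(id97) recv 58: drop; pos2(id91) recv 97: fwd; pos3(id26) recv 91: fwd; pos0(id58) recv 26: drop
Round 2: pos3(id26) recv 97: fwd; pos0(id58) recv 91: fwd
Round 3: pos0(id58) recv 97: fwd; pos1(id97) recv 91: drop
Round 4: pos1(id97) recv 97: ELECTED
Message ID 91 originates at pos 2; dropped at pos 1 in round 3

Answer: 3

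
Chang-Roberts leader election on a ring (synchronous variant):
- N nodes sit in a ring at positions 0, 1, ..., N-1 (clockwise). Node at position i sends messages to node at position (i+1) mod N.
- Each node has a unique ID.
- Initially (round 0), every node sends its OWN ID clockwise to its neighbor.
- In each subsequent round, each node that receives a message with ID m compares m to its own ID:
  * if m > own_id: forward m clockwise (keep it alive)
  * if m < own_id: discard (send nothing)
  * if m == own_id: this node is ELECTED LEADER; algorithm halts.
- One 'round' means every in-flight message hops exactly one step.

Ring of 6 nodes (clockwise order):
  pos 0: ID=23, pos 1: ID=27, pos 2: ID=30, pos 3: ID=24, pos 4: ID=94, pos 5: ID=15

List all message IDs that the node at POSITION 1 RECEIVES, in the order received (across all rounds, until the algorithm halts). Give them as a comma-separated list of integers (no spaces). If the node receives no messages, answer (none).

Round 1: pos1(id27) recv 23: drop; pos2(id30) recv 27: drop; pos3(id24) recv 30: fwd; pos4(id94) recv 24: drop; pos5(id15) recv 94: fwd; pos0(id23) recv 15: drop
Round 2: pos4(id94) recv 30: drop; pos0(id23) recv 94: fwd
Round 3: pos1(id27) recv 94: fwd
Round 4: pos2(id30) recv 94: fwd
Round 5: pos3(id24) recv 94: fwd
Round 6: pos4(id94) recv 94: ELECTED

Answer: 23,94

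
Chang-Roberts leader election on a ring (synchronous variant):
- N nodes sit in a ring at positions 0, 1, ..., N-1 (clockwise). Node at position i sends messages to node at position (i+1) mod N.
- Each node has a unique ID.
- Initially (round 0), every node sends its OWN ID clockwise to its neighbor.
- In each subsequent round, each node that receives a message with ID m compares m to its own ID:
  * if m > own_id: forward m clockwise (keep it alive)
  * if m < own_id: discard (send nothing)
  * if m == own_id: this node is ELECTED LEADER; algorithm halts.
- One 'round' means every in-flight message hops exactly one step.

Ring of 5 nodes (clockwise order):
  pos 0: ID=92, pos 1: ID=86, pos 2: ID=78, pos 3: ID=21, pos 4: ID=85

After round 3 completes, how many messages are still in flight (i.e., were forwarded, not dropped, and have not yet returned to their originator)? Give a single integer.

Round 1: pos1(id86) recv 92: fwd; pos2(id78) recv 86: fwd; pos3(id21) recv 78: fwd; pos4(id85) recv 21: drop; pos0(id92) recv 85: drop
Round 2: pos2(id78) recv 92: fwd; pos3(id21) recv 86: fwd; pos4(id85) recv 78: drop
Round 3: pos3(id21) recv 92: fwd; pos4(id85) recv 86: fwd
After round 3: 2 messages still in flight

Answer: 2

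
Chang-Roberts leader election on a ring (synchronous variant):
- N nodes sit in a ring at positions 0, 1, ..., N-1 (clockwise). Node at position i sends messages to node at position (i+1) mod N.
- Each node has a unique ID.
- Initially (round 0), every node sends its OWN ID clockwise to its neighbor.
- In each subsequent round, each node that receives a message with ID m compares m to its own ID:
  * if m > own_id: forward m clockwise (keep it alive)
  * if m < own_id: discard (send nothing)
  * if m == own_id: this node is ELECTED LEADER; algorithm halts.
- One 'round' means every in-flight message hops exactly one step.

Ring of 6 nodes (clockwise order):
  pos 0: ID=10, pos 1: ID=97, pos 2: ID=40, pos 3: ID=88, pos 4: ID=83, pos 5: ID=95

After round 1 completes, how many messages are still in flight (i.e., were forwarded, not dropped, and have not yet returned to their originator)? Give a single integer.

Round 1: pos1(id97) recv 10: drop; pos2(id40) recv 97: fwd; pos3(id88) recv 40: drop; pos4(id83) recv 88: fwd; pos5(id95) recv 83: drop; pos0(id10) recv 95: fwd
After round 1: 3 messages still in flight

Answer: 3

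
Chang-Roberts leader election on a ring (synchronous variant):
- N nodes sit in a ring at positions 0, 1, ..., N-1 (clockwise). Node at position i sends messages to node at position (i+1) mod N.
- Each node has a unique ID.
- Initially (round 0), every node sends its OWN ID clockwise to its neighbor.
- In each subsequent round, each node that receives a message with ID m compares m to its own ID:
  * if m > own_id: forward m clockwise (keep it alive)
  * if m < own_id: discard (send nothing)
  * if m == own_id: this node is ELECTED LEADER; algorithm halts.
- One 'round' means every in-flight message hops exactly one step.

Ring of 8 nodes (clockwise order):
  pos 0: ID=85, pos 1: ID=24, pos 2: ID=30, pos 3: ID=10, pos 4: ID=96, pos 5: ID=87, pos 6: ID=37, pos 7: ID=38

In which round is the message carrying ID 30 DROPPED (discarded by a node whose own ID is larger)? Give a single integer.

Round 1: pos1(id24) recv 85: fwd; pos2(id30) recv 24: drop; pos3(id10) recv 30: fwd; pos4(id96) recv 10: drop; pos5(id87) recv 96: fwd; pos6(id37) recv 87: fwd; pos7(id38) recv 37: drop; pos0(id85) recv 38: drop
Round 2: pos2(id30) recv 85: fwd; pos4(id96) recv 30: drop; pos6(id37) recv 96: fwd; pos7(id38) recv 87: fwd
Round 3: pos3(id10) recv 85: fwd; pos7(id38) recv 96: fwd; pos0(id85) recv 87: fwd
Round 4: pos4(id96) recv 85: drop; pos0(id85) recv 96: fwd; pos1(id24) recv 87: fwd
Round 5: pos1(id24) recv 96: fwd; pos2(id30) recv 87: fwd
Round 6: pos2(id30) recv 96: fwd; pos3(id10) recv 87: fwd
Round 7: pos3(id10) recv 96: fwd; pos4(id96) recv 87: drop
Round 8: pos4(id96) recv 96: ELECTED
Message ID 30 originates at pos 2; dropped at pos 4 in round 2

Answer: 2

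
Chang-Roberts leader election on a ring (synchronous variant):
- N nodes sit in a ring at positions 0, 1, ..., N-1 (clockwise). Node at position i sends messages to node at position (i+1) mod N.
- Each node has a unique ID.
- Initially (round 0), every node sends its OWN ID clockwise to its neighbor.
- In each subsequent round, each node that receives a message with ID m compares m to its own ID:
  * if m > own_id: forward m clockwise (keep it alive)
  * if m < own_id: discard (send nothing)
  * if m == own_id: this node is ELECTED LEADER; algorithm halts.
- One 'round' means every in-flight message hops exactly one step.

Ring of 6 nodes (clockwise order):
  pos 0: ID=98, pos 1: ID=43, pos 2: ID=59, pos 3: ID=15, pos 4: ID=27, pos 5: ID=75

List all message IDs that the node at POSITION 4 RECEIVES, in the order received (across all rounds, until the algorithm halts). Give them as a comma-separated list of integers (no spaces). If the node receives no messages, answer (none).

Round 1: pos1(id43) recv 98: fwd; pos2(id59) recv 43: drop; pos3(id15) recv 59: fwd; pos4(id27) recv 15: drop; pos5(id75) recv 27: drop; pos0(id98) recv 75: drop
Round 2: pos2(id59) recv 98: fwd; pos4(id27) recv 59: fwd
Round 3: pos3(id15) recv 98: fwd; pos5(id75) recv 59: drop
Round 4: pos4(id27) recv 98: fwd
Round 5: pos5(id75) recv 98: fwd
Round 6: pos0(id98) recv 98: ELECTED

Answer: 15,59,98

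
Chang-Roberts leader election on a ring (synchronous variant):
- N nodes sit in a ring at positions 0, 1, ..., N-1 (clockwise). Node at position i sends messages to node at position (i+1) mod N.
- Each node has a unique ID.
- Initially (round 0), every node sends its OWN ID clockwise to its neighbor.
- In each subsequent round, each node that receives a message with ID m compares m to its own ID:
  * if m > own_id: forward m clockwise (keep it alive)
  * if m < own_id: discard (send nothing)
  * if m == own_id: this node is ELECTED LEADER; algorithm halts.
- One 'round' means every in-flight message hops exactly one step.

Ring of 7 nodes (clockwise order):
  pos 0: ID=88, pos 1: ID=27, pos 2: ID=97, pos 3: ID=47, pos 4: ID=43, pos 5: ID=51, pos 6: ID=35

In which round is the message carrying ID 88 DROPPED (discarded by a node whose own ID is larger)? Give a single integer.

Answer: 2

Derivation:
Round 1: pos1(id27) recv 88: fwd; pos2(id97) recv 27: drop; pos3(id47) recv 97: fwd; pos4(id43) recv 47: fwd; pos5(id51) recv 43: drop; pos6(id35) recv 51: fwd; pos0(id88) recv 35: drop
Round 2: pos2(id97) recv 88: drop; pos4(id43) recv 97: fwd; pos5(id51) recv 47: drop; pos0(id88) recv 51: drop
Round 3: pos5(id51) recv 97: fwd
Round 4: pos6(id35) recv 97: fwd
Round 5: pos0(id88) recv 97: fwd
Round 6: pos1(id27) recv 97: fwd
Round 7: pos2(id97) recv 97: ELECTED
Message ID 88 originates at pos 0; dropped at pos 2 in round 2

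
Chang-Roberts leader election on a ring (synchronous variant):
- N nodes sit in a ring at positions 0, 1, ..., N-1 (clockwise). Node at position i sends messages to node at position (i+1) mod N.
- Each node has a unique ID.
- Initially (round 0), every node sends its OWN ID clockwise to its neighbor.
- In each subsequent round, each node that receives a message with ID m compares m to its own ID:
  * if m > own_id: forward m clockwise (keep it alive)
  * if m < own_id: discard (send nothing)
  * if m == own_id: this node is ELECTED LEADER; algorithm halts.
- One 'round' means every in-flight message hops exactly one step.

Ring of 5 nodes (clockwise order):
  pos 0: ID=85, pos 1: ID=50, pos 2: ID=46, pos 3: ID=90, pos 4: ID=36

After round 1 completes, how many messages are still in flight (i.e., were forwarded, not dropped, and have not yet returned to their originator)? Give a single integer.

Answer: 3

Derivation:
Round 1: pos1(id50) recv 85: fwd; pos2(id46) recv 50: fwd; pos3(id90) recv 46: drop; pos4(id36) recv 90: fwd; pos0(id85) recv 36: drop
After round 1: 3 messages still in flight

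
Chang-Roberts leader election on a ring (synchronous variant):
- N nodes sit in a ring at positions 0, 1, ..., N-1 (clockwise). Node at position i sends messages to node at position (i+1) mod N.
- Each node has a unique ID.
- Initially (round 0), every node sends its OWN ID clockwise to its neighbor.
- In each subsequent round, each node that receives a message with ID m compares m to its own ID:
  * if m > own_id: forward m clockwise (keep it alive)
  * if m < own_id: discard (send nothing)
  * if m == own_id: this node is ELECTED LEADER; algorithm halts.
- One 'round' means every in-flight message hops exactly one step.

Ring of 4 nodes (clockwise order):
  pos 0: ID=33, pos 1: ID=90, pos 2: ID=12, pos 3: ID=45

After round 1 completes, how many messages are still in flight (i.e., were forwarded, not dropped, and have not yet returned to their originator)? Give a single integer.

Round 1: pos1(id90) recv 33: drop; pos2(id12) recv 90: fwd; pos3(id45) recv 12: drop; pos0(id33) recv 45: fwd
After round 1: 2 messages still in flight

Answer: 2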